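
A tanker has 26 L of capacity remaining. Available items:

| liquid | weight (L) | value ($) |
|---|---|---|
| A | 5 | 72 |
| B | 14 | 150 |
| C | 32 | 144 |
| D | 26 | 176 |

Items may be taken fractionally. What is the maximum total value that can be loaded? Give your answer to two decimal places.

269.38

Order: A (72/5=14.40) > B (150/14=10.71) > D (176/26=6.77) > C (144/32=4.50)
Fill: take A (5 @ 72) → take B (14 @ 150) → take 7/26 of D → 47.38; 26/26 used.
Total value = 269.38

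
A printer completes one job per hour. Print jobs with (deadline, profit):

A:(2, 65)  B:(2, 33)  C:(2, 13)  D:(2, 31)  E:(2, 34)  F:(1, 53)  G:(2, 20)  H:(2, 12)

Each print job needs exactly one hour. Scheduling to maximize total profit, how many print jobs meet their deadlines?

By profit: A(d2,65), F(d1,53), E(d2,34), B(d2,33), D(d2,31), G(d2,20), C(d2,13), H(d2,12)
A→slot 2; F→slot 1; E skipped; B skipped; D skipped; G skipped; C skipped; H skipped.
2 of 8 scheduled.

2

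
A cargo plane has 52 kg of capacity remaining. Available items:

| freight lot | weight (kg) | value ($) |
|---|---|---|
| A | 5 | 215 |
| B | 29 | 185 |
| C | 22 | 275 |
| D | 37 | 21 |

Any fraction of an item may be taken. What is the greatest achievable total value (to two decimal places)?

649.48

Ratios (sorted): A 43.00, C 12.50, B 6.38, D 0.57
take A (5 @ 215); take C (22 @ 275); take 25/29 of B → 159.48. Capacity used 52/52.
Total value = 649.48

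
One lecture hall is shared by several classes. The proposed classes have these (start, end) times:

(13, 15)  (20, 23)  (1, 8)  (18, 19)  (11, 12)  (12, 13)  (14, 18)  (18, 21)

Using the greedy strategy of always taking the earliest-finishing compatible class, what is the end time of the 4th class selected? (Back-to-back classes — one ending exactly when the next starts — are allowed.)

By end time: (1,8), (11,12), (12,13), (13,15), (14,18), (18,19), (18,21), (20,23).
Pick (1,8); next start ≥ 8 → (11,12); next start ≥ 12 → (12,13); next start ≥ 13 → (13,15); next start ≥ 15 → (18,19); next start ≥ 19 → (20,23).
Selected: (1,8) (11,12) (12,13) (13,15) (18,19) (20,23)

15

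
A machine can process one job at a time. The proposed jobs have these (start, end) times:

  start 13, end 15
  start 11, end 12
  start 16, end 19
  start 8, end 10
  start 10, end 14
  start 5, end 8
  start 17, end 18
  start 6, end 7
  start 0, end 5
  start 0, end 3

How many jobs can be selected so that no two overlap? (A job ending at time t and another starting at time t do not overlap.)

Greedy by earliest finish: after sorting by end time, pick each interval compatible with the last pick.
By end time: (0,3), (0,5), (6,7), (5,8), (8,10), (11,12), (10,14), (13,15), (17,18), (16,19).
Pick (0,3); next start ≥ 3 → (6,7); next start ≥ 7 → (8,10); next start ≥ 10 → (11,12); next start ≥ 12 → (13,15); next start ≥ 15 → (17,18).
Selected 6 jobs.

6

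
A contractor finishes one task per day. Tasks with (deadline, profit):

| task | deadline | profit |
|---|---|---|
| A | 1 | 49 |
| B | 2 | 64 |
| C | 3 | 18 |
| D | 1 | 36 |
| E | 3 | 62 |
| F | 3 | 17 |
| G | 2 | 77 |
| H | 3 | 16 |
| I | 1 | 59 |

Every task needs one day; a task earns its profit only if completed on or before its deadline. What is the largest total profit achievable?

Take jobs in profit order; each goes to the latest open slot no later than its deadline.
By profit: G(d2,77), B(d2,64), E(d3,62), I(d1,59), A(d1,49), D(d1,36), C(d3,18), F(d3,17), H(d3,16)
G→slot 2; B→slot 1; E→slot 3; I skipped; A skipped; D skipped; C skipped; F skipped; H skipped.
Profit = 64 + 77 + 62 = 203

203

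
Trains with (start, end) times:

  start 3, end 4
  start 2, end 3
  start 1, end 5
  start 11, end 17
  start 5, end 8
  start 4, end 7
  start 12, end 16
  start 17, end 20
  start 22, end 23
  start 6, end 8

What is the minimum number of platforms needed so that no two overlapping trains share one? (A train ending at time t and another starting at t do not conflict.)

Count concurrent intervals with a sweep; the peak is the room count.
starts: [1, 2, 3, 4, 5, 6, 11, 12, 17, 22]
ends:   [3, 4, 5, 7, 8, 8, 16, 17, 20, 23]
s1→1 s2→2 e3→1 s3→2 e4→1 s4→2 e5→1 s5→2 s6→3  — peak 3.

3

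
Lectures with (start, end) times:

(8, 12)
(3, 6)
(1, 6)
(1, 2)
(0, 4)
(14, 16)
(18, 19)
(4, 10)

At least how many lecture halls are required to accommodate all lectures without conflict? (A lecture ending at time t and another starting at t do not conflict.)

The answer is the maximum number of intervals overlapping at any instant.
starts: [0, 1, 1, 3, 4, 8, 14, 18]
ends:   [2, 4, 6, 6, 10, 12, 16, 19]
s0→1 s1→2 s1→3  — peak 3.

3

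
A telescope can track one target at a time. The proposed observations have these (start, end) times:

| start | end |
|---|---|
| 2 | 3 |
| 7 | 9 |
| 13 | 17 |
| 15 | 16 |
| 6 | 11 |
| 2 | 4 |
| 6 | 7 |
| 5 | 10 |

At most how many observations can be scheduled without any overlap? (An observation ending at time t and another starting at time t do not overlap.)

4

Sort by end time and greedily take each interval whose start is ≥ the last chosen end.
By end time: (2,3), (2,4), (6,7), (7,9), (5,10), (6,11), (15,16), (13,17).
Pick (2,3); next start ≥ 3 → (6,7); next start ≥ 7 → (7,9); next start ≥ 9 → (15,16).
Selected 4 observations.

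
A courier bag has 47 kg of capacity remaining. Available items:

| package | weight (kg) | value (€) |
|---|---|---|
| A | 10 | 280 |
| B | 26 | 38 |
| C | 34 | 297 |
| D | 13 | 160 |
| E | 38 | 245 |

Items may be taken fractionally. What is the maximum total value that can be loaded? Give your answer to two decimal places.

649.65

Ratios (sorted): A 28.00, D 12.31, C 8.74, E 6.45, B 1.46
take A (10 @ 280); take D (13 @ 160); take 24/34 of C → 209.65. Capacity used 47/47.
Total value = 649.65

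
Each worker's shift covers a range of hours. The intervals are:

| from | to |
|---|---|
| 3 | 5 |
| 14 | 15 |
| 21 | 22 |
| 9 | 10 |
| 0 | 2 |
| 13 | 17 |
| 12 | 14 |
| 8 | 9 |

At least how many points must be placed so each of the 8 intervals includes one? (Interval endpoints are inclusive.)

Sort by right endpoint; whenever an interval is uncovered, place a point at its right end.
By right end: [0,2]  [3,5]  [8,9]  [9,10]  [12,14]  [14,15]  [13,17]  [21,22]
[0,2] uncovered → point at 2; [3,5] uncovered → point at 5; [8,9] uncovered → point at 9; [12,14] uncovered → point at 14; [21,22] uncovered → point at 22.
Points: 2, 5, 9, 14, 22 (5 total).

5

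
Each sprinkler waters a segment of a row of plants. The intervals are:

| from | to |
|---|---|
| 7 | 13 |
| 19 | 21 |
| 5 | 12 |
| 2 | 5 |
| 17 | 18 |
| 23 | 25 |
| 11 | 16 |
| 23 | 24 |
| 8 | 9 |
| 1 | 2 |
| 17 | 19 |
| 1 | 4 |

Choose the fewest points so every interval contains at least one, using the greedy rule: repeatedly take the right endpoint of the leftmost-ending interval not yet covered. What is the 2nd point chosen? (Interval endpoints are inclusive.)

Sorted: [1,2] [1,4] [2,5] [8,9] [5,12] [7,13] [11,16] [17,18] [17,19] [19,21] [23,24] [23,25]
{[1,2],[1,4],[2,5]} hit by 2; {[8,9],[5,12],[7,13]} hit by 9; {[11,16]} hit by 16; {[17,18],[17,19]} hit by 18; {[19,21]} hit by 21; {[23,24],[23,25]} hit by 24.
Points: 2, 9, 16, 18, 21, 24 (6 total).

9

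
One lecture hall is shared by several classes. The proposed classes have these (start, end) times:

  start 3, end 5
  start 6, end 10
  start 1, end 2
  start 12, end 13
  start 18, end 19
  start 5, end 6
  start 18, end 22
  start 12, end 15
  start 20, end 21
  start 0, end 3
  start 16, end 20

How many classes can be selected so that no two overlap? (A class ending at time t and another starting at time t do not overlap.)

Sort by end time and greedily take each interval whose start is ≥ the last chosen end.
By end time: (1,2), (0,3), (3,5), (5,6), (6,10), (12,13), (12,15), (18,19), (16,20), (20,21), (18,22).
Pick (1,2); next start ≥ 2 → (3,5); next start ≥ 5 → (5,6); next start ≥ 6 → (6,10); next start ≥ 10 → (12,13); next start ≥ 13 → (18,19); next start ≥ 19 → (20,21).
Selected 7 classes.

7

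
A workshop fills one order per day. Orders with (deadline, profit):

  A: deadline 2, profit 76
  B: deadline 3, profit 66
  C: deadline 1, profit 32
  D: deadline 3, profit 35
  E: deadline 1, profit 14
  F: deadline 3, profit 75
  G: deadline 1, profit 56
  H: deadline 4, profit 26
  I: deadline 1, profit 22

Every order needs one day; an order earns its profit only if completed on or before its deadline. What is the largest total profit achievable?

Profit order: A=76 F=75 B=66 G=56 D=35 C=32 H=26 I=22 E=14
Assign: A→slot 2, F→slot 3, B→slot 1, G skipped, D skipped, C skipped, H→slot 4, I skipped, E skipped.
Slots: [1:B] [2:A] [3:F] [4:H]
Profit = 66 + 76 + 75 + 26 = 243

243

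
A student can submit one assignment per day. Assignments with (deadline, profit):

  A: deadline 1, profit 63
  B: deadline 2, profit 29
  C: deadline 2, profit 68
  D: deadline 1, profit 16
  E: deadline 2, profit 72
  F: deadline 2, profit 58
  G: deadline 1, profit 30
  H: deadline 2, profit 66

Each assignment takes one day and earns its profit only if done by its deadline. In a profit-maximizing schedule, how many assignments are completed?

2

Sort by profit descending; place each in the latest free slot ≤ its deadline.
Profit order: E=72 C=68 H=66 A=63 F=58 G=30 B=29 D=16
Assign: E→slot 2, C→slot 1, H skipped, A skipped, F skipped, G skipped, B skipped, D skipped.
Slots: [1:C] [2:E]
2 of 8 scheduled.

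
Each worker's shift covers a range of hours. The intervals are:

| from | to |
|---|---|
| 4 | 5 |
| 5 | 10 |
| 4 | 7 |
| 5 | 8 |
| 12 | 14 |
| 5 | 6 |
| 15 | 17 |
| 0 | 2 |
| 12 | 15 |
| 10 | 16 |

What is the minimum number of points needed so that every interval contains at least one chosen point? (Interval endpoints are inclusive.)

Process intervals by earliest right end; each time one isn't hit yet, stab at its right endpoint.
By right end: [0,2]  [4,5]  [5,6]  [4,7]  [5,8]  [5,10]  [12,14]  [12,15]  [10,16]  [15,17]
[0,2] uncovered → point at 2; [4,5] uncovered → point at 5; [12,14] uncovered → point at 14; [15,17] uncovered → point at 17.
Points: 2, 5, 14, 17 (4 total).

4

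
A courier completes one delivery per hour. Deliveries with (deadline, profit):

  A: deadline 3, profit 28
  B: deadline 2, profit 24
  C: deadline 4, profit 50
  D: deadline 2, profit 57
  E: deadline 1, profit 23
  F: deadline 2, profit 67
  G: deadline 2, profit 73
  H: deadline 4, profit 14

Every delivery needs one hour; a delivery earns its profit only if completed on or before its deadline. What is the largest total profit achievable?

Profit order: G=73 F=67 D=57 C=50 A=28 B=24 E=23 H=14
Assign: G→slot 2, F→slot 1, D skipped, C→slot 4, A→slot 3, B skipped, E skipped, H skipped.
Slots: [1:F] [2:G] [3:A] [4:C]
Profit = 67 + 73 + 28 + 50 = 218

218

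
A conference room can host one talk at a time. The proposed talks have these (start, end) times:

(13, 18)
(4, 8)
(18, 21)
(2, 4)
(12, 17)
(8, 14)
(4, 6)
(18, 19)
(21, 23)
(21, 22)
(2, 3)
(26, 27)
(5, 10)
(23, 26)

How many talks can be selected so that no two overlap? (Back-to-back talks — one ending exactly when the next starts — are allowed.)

Sort by end time and greedily take each interval whose start is ≥ the last chosen end.
Sorted by end: (2,3)  (2,4)  (4,6)  (4,8)  (5,10)  (8,14)  (12,17)  (13,18)  (18,19)  (18,21)  (21,22)  (21,23)  (23,26)  (26,27)
take (2,3); take (4,6); take (8,14); take (18,19); skip (18,21); take (21,22); take (23,26); take (26,27).
Selected 7 talks.

7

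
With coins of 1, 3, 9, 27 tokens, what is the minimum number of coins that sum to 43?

Use the largest denomination that fits, subtract, and repeat.
43 − 1×27→16 − 1×9→7 − 2×3→1 − 1×1→0
Total coins = 1 + 1 + 2 + 1 = 5

5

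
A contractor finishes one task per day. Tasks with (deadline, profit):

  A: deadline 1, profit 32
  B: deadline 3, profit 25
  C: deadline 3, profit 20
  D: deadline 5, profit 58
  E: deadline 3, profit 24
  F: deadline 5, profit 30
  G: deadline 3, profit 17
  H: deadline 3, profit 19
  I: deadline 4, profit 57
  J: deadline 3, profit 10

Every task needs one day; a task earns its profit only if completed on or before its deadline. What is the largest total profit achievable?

202

Take jobs in profit order; each goes to the latest open slot no later than its deadline.
Profit order: D=58 I=57 A=32 F=30 B=25 E=24 C=20 H=19 G=17 J=10
Assign: D→slot 5, I→slot 4, A→slot 1, F→slot 3, B→slot 2, E skipped, C skipped, H skipped, G skipped, J skipped.
Slots: [1:A] [2:B] [3:F] [4:I] [5:D]
Profit = 32 + 25 + 30 + 57 + 58 = 202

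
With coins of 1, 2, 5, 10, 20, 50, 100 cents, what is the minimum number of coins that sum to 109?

109 − 1×100→9 − 1×5→4 − 2×2→0
Total coins = 1 + 1 + 2 = 4

4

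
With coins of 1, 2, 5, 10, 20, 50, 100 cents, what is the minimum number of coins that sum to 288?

Use the largest denomination that fits, subtract, and repeat.
288 − 2×100→88 − 1×50→38 − 1×20→18 − 1×10→8 − 1×5→3 − 1×2→1 − 1×1→0
Total coins = 2 + 1 + 1 + 1 + 1 + 1 + 1 = 8

8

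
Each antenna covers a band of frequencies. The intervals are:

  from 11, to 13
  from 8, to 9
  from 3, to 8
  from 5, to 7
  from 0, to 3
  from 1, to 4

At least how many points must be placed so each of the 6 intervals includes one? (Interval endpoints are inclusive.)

4

Process intervals by earliest right end; each time one isn't hit yet, stab at its right endpoint.
By right end: [0,3]  [1,4]  [5,7]  [3,8]  [8,9]  [11,13]
[0,3] uncovered → point at 3; [5,7] uncovered → point at 7; [8,9] uncovered → point at 9; [11,13] uncovered → point at 13.
Points: 3, 7, 9, 13 (4 total).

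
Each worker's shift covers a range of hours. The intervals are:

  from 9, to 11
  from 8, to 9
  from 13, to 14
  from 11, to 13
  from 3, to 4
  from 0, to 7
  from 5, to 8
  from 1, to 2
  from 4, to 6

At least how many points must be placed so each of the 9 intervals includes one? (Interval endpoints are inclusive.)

5

Sort by right endpoint; whenever an interval is uncovered, place a point at its right end.
Sorted: [1,2] [3,4] [4,6] [0,7] [5,8] [8,9] [9,11] [11,13] [13,14]
{[1,2]} hit by 2; {[3,4],[4,6],[0,7]} hit by 4; {[5,8],[8,9]} hit by 8; {[9,11],[11,13]} hit by 11; {[13,14]} hit by 14.
Points: 2, 4, 8, 11, 14 (5 total).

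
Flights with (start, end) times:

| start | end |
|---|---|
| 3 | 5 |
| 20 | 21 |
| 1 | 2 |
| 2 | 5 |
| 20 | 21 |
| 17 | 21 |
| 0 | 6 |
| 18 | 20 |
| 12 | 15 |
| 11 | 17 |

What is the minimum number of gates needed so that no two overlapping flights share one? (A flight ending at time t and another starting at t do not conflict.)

Count concurrent intervals with a sweep; the peak is the room count.
Events (time:±→running): 0:+→1 1:+→2 2:-→1 2:+→2 3:+→3 … peak 3.

3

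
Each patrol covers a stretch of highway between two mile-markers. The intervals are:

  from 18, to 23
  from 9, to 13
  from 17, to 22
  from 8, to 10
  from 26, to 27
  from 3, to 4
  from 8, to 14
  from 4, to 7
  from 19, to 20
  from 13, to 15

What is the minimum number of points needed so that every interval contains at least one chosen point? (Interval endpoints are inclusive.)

Process intervals by earliest right end; each time one isn't hit yet, stab at its right endpoint.
Sorted: [3,4] [4,7] [8,10] [9,13] [8,14] [13,15] [19,20] [17,22] [18,23] [26,27]
{[3,4],[4,7]} hit by 4; {[8,10],[9,13],[8,14]} hit by 10; {[13,15]} hit by 15; {[19,20],[17,22],[18,23]} hit by 20; {[26,27]} hit by 27.
Points: 4, 10, 15, 20, 27 (5 total).

5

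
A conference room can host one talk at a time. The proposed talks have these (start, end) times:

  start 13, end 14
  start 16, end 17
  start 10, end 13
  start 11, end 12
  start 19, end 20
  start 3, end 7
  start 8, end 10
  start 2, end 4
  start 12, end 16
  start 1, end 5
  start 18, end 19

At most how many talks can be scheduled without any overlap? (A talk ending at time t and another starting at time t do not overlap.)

Sorted by end: (2,4)  (1,5)  (3,7)  (8,10)  (11,12)  (10,13)  (13,14)  (12,16)  (16,17)  (18,19)  (19,20)
take (2,4); skip (3,7); take (8,10); take (11,12); take (13,14); take (16,17); take (18,19); take (19,20).
Selected 7 talks.

7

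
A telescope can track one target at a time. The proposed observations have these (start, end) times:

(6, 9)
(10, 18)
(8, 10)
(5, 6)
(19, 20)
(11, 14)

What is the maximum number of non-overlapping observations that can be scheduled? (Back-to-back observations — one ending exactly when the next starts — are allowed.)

Order by finish time; keep every interval that doesn't clash with the previous kept one.
By end time: (5,6), (6,9), (8,10), (11,14), (10,18), (19,20).
Pick (5,6); next start ≥ 6 → (6,9); next start ≥ 9 → (11,14); next start ≥ 14 → (19,20).
Selected 4 observations.

4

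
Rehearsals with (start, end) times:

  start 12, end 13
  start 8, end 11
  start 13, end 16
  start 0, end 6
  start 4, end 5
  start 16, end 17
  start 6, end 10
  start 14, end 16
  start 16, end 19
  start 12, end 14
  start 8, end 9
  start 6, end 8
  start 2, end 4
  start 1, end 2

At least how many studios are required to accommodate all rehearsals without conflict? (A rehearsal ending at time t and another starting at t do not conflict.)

3

Events (time:±→running): 0:+→1 1:+→2 2:-→1 2:+→2 4:-→1 4:+→2 5:-→1 6:-→0 6:+→1 6:+→2 8:-→1 8:+→2 8:+→3 … peak 3.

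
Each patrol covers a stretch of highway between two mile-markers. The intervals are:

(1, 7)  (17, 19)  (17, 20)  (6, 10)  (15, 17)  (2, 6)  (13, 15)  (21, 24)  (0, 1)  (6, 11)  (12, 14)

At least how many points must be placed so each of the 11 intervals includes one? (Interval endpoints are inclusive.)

Process intervals by earliest right end; each time one isn't hit yet, stab at its right endpoint.
Sorted: [0,1] [2,6] [1,7] [6,10] [6,11] [12,14] [13,15] [15,17] [17,19] [17,20] [21,24]
{[0,1]} hit by 1; {[2,6],[1,7],[6,10],[6,11]} hit by 6; {[12,14],[13,15]} hit by 14; {[15,17],[17,19],[17,20]} hit by 17; {[21,24]} hit by 24.
Points: 1, 6, 14, 17, 24 (5 total).

5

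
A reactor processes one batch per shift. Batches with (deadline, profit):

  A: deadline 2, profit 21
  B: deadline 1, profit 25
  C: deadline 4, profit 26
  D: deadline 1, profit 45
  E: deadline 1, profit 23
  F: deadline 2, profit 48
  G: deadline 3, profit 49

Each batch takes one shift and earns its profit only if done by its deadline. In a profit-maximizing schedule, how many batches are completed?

4

By profit: G(d3,49), F(d2,48), D(d1,45), C(d4,26), B(d1,25), E(d1,23), A(d2,21)
G→slot 3; F→slot 2; D→slot 1; C→slot 4; B skipped; E skipped; A skipped.
4 of 7 scheduled.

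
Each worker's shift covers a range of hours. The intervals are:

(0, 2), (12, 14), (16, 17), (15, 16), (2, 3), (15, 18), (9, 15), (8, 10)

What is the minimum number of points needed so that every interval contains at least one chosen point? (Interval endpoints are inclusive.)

Sorted: [0,2] [2,3] [8,10] [12,14] [9,15] [15,16] [16,17] [15,18]
{[0,2],[2,3]} hit by 2; {[8,10]} hit by 10; {[12,14],[9,15]} hit by 14; {[15,16],[16,17],[15,18]} hit by 16.
Points: 2, 10, 14, 16 (4 total).

4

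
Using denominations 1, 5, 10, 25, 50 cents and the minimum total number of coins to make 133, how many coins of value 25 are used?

Use the largest denomination that fits, subtract, and repeat.
133 − 2×50→33 − 1×25→8 − 1×5→3 − 3×1→0
Count of 25: 1

1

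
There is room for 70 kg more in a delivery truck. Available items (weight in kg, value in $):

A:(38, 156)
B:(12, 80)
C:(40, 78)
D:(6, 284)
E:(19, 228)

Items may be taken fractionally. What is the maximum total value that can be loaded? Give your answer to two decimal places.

Greedy by value/weight ratio, highest first.
Order: D (284/6=47.33) > E (228/19=12.00) > B (80/12=6.67) > A (156/38=4.11) > C (78/40=1.95)
Fill: take D (6 @ 284) → take E (19 @ 228) → take B (12 @ 80) → take 33/38 of A → 135.47; 70/70 used.
Total value = 727.47

727.47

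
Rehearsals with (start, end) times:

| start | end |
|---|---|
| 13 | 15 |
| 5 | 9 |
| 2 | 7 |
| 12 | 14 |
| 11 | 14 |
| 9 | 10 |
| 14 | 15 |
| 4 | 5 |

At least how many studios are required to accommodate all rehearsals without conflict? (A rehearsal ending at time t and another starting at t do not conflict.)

3

Events (time:±→running): 2:+→1 4:+→2 5:-→1 5:+→2 7:-→1 9:-→0 9:+→1 10:-→0 11:+→1 12:+→2 13:+→3 … peak 3.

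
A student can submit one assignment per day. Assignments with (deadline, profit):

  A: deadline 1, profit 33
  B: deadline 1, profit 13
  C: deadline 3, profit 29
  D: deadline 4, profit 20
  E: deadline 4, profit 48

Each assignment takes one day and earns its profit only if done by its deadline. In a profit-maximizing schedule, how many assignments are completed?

By profit: E(d4,48), A(d1,33), C(d3,29), D(d4,20), B(d1,13)
E→slot 4; A→slot 1; C→slot 3; D→slot 2; B skipped.
4 of 5 scheduled.

4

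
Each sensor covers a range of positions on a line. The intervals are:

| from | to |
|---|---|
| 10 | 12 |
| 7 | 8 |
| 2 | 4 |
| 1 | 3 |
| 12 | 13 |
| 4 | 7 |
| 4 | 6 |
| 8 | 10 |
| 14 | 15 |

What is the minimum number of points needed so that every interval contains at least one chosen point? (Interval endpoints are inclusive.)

Process intervals by earliest right end; each time one isn't hit yet, stab at its right endpoint.
Sorted: [1,3] [2,4] [4,6] [4,7] [7,8] [8,10] [10,12] [12,13] [14,15]
{[1,3],[2,4]} hit by 3; {[4,6],[4,7]} hit by 6; {[7,8],[8,10]} hit by 8; {[10,12],[12,13]} hit by 12; {[14,15]} hit by 15.
Points: 3, 6, 8, 12, 15 (5 total).

5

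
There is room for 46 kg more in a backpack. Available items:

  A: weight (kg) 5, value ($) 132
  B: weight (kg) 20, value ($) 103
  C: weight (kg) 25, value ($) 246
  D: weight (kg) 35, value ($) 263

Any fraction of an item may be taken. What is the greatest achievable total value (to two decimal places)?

498.23

Ratios (sorted): A 26.40, C 9.84, D 7.51, B 5.15
take A (5 @ 132); take C (25 @ 246); take 16/35 of D → 120.23. Capacity used 46/46.
Total value = 498.23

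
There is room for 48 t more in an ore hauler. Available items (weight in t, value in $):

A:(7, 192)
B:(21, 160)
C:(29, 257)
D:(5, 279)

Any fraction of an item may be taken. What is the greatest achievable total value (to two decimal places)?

Sort by value per unit weight and fill in that order.
Order: D (279/5=55.80) > A (192/7=27.43) > C (257/29=8.86) > B (160/21=7.62)
Fill: take D (5 @ 279) → take A (7 @ 192) → take C (29 @ 257) → take 7/21 of B → 53.33; 48/48 used.
Total value = 781.33

781.33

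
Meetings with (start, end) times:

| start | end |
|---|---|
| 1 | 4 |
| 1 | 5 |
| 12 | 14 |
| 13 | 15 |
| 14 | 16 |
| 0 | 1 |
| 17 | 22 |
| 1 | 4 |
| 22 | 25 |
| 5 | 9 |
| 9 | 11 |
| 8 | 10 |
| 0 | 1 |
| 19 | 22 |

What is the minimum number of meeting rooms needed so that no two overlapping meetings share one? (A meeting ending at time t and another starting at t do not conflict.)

3

The answer is the maximum number of intervals overlapping at any instant.
starts: [0, 0, 1, 1, 1, 5, 8, 9, 12, 13, 14, 17, 19, 22]
ends:   [1, 1, 4, 4, 5, 9, 10, 11, 14, 15, 16, 22, 22, 25]
s0→1 s0→2 e1→1 e1→0 s1→1 s1→2 s1→3  — peak 3.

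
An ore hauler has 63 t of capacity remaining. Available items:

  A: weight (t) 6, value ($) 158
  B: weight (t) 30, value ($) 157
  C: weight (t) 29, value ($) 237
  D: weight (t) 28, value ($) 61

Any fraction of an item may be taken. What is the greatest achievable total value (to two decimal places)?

Ratios (sorted): A 26.33, C 8.17, B 5.23, D 2.18
take A (6 @ 158); take C (29 @ 237); take 28/30 of B → 146.53. Capacity used 63/63.
Total value = 541.53

541.53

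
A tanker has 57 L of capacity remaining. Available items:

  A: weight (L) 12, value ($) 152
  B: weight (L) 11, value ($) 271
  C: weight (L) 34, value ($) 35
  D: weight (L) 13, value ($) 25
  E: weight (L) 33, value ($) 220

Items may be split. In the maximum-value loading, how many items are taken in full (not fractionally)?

3

Sort by value per unit weight and fill in that order.
Ratios (sorted): B 24.64, A 12.67, E 6.67, D 1.92, C 1.03
take B (11 @ 271); take A (12 @ 152); take E (33 @ 220); take 1/13 of D → 1.92. Capacity used 57/57.
3 item(s) taken whole; one partial (take 1/13 of D).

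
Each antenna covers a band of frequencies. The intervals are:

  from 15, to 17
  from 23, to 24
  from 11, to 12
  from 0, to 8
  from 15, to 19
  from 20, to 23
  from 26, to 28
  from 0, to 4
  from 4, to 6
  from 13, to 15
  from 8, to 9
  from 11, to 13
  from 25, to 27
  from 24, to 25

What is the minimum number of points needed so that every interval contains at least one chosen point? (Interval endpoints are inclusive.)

Sorted: [0,4] [4,6] [0,8] [8,9] [11,12] [11,13] [13,15] [15,17] [15,19] [20,23] [23,24] [24,25] [25,27] [26,28]
{[0,4],[4,6],[0,8]} hit by 4; {[8,9]} hit by 9; {[11,12],[11,13]} hit by 12; {[13,15],[15,17],[15,19]} hit by 15; {[20,23],[23,24]} hit by 23; {[24,25],[25,27]} hit by 25; {[26,28]} hit by 28.
Points: 4, 9, 12, 15, 23, 25, 28 (7 total).

7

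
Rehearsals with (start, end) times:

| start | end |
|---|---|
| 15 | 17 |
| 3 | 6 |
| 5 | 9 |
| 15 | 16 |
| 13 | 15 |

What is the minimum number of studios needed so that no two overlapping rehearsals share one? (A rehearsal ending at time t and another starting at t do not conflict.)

2

Events (time:±→running): 3:+→1 5:+→2 … peak 2.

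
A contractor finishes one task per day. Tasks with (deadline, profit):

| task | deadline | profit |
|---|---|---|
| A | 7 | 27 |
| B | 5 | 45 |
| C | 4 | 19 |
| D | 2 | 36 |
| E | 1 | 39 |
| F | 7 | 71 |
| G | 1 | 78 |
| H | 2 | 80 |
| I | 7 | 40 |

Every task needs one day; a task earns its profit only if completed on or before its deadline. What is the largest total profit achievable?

360

Profit order: H=80 G=78 F=71 B=45 I=40 E=39 D=36 A=27 C=19
Assign: H→slot 2, G→slot 1, F→slot 7, B→slot 5, I→slot 6, E skipped, D skipped, A→slot 4, C→slot 3.
Slots: [1:G] [2:H] [3:C] [4:A] [5:B] [6:I] [7:F]
Profit = 78 + 80 + 19 + 27 + 45 + 40 + 71 = 360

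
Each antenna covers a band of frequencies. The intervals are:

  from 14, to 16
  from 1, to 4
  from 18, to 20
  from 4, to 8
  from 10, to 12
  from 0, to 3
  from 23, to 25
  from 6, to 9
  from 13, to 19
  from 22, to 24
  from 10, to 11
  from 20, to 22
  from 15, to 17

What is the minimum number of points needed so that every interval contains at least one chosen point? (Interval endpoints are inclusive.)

Process intervals by earliest right end; each time one isn't hit yet, stab at its right endpoint.
By right end: [0,3]  [1,4]  [4,8]  [6,9]  [10,11]  [10,12]  [14,16]  [15,17]  [13,19]  [18,20]  [20,22]  [22,24]  [23,25]
[0,3] uncovered → point at 3; [4,8] uncovered → point at 8; [10,11] uncovered → point at 11; [14,16] uncovered → point at 16; [18,20] uncovered → point at 20; [22,24] uncovered → point at 24.
Points: 3, 8, 11, 16, 20, 24 (6 total).

6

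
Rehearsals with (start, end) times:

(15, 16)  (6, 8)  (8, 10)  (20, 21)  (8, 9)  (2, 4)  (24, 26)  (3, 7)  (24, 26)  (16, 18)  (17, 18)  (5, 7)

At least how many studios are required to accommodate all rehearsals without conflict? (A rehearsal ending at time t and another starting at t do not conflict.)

3

Count concurrent intervals with a sweep; the peak is the room count.
Events (time:±→running): 2:+→1 3:+→2 4:-→1 5:+→2 6:+→3 … peak 3.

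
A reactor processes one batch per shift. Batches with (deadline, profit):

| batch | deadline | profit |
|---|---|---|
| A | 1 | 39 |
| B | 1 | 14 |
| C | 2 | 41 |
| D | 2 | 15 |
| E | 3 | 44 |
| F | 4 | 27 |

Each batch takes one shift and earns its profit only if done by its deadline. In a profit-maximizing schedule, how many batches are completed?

Take jobs in profit order; each goes to the latest open slot no later than its deadline.
Profit order: E=44 C=41 A=39 F=27 D=15 B=14
Assign: E→slot 3, C→slot 2, A→slot 1, F→slot 4, D skipped, B skipped.
Slots: [1:A] [2:C] [3:E] [4:F]
4 of 6 scheduled.

4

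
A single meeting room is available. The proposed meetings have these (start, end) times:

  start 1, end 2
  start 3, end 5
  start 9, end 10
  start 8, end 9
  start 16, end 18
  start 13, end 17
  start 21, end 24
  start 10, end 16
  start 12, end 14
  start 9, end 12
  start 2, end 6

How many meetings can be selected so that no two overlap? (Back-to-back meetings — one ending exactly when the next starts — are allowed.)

Greedy by earliest finish: after sorting by end time, pick each interval compatible with the last pick.
Sorted by end: (1,2)  (3,5)  (2,6)  (8,9)  (9,10)  (9,12)  (12,14)  (10,16)  (13,17)  (16,18)  (21,24)
take (1,2); take (3,5); skip (2,6); take (8,9); take (9,10); take (12,14); take (16,18); take (21,24).
Selected 7 meetings.

7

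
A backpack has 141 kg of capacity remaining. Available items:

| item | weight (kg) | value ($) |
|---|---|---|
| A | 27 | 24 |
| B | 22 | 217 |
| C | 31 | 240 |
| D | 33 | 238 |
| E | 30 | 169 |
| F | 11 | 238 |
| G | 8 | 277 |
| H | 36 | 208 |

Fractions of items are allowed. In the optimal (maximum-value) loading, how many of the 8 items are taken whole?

Sort by value per unit weight and fill in that order.
Order: G (277/8=34.62) > F (238/11=21.64) > B (217/22=9.86) > C (240/31=7.74) > D (238/33=7.21) > H (208/36=5.78) > E (169/30=5.63) > A (24/27=0.89)
Fill: take G (8 @ 277) → take F (11 @ 238) → take B (22 @ 217) → take C (31 @ 240) → take D (33 @ 238) → take H (36 @ 208); 141/141 used.
6 item(s) taken whole.

6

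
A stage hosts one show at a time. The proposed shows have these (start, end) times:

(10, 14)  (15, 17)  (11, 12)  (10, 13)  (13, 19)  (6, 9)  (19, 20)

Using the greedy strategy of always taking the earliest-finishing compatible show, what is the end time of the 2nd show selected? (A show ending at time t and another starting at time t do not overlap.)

12

Greedy by earliest finish: after sorting by end time, pick each interval compatible with the last pick.
By end time: (6,9), (11,12), (10,13), (10,14), (15,17), (13,19), (19,20).
Pick (6,9); next start ≥ 9 → (11,12); next start ≥ 12 → (15,17); next start ≥ 17 → (19,20).
Selected: (6,9) (11,12) (15,17) (19,20)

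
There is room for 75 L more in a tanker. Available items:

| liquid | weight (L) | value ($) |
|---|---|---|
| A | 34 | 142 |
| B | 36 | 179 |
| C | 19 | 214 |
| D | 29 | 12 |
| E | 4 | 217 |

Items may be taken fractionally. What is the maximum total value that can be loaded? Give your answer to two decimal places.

676.82

Ratios (sorted): E 54.25, C 11.26, B 4.97, A 4.18, D 0.41
take E (4 @ 217); take C (19 @ 214); take B (36 @ 179); take 16/34 of A → 66.82. Capacity used 75/75.
Total value = 676.82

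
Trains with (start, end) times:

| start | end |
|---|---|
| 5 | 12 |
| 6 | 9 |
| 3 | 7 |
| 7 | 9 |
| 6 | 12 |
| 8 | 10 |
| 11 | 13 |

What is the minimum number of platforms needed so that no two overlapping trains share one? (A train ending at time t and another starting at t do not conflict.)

The answer is the maximum number of intervals overlapping at any instant.
Events (time:±→running): 3:+→1 5:+→2 6:+→3 6:+→4 7:-→3 7:+→4 8:+→5 … peak 5.

5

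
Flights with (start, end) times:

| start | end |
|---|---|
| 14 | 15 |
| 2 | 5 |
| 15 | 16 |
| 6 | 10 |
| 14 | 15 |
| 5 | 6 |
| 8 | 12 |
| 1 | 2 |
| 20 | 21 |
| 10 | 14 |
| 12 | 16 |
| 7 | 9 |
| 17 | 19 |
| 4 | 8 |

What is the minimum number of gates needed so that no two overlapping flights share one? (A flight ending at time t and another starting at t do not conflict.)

Count concurrent intervals with a sweep; the peak is the room count.
Events (time:±→running): 1:+→1 2:-→0 2:+→1 4:+→2 5:-→1 5:+→2 6:-→1 6:+→2 7:+→3 … peak 3.

3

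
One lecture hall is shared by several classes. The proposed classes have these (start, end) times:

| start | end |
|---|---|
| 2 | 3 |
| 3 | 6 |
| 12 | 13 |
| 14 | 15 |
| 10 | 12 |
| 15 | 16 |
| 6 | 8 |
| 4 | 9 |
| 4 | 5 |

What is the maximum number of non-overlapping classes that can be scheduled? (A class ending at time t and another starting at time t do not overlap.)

7

Order by finish time; keep every interval that doesn't clash with the previous kept one.
Sorted by end: (2,3)  (4,5)  (3,6)  (6,8)  (4,9)  (10,12)  (12,13)  (14,15)  (15,16)
take (2,3); take (4,5); take (6,8); skip (4,9); take (10,12); take (12,13); take (14,15); take (15,16).
Selected 7 classes.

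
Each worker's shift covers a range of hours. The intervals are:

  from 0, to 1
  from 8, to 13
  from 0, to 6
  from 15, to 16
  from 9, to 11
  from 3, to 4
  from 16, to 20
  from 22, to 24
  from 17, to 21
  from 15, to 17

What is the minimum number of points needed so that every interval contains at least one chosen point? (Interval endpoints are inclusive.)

Process intervals by earliest right end; each time one isn't hit yet, stab at its right endpoint.
By right end: [0,1]  [3,4]  [0,6]  [9,11]  [8,13]  [15,16]  [15,17]  [16,20]  [17,21]  [22,24]
[0,1] uncovered → point at 1; [3,4] uncovered → point at 4; [9,11] uncovered → point at 11; [15,16] uncovered → point at 16; [17,21] uncovered → point at 21; [22,24] uncovered → point at 24.
Points: 1, 4, 11, 16, 21, 24 (6 total).

6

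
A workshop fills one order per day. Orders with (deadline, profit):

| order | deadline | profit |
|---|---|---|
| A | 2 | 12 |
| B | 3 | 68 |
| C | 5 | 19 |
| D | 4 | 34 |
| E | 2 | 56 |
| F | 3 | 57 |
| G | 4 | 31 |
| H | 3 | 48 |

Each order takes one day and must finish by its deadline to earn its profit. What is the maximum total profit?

234

Sort by profit descending; place each in the latest free slot ≤ its deadline.
By profit: B(d3,68), F(d3,57), E(d2,56), H(d3,48), D(d4,34), G(d4,31), C(d5,19), A(d2,12)
B→slot 3; F→slot 2; E→slot 1; H skipped; D→slot 4; G skipped; C→slot 5; A skipped.
Profit = 56 + 57 + 68 + 34 + 19 = 234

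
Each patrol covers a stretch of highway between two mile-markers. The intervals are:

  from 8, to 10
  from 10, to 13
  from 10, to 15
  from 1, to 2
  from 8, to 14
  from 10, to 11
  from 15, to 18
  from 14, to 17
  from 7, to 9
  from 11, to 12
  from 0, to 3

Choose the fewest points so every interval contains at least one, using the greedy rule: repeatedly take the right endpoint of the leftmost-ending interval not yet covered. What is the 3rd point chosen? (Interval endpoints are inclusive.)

Sort by right endpoint; whenever an interval is uncovered, place a point at its right end.
By right end: [1,2]  [0,3]  [7,9]  [8,10]  [10,11]  [11,12]  [10,13]  [8,14]  [10,15]  [14,17]  [15,18]
[1,2] uncovered → point at 2; [7,9] uncovered → point at 9; [10,11] uncovered → point at 11; [14,17] uncovered → point at 17.
Points: 2, 9, 11, 17 (4 total).

11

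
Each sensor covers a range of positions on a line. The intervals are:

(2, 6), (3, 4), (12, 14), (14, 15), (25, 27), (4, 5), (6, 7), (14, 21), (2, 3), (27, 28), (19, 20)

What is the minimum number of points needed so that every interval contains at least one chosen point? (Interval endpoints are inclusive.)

6

Sorted: [2,3] [3,4] [4,5] [2,6] [6,7] [12,14] [14,15] [19,20] [14,21] [25,27] [27,28]
{[2,3],[3,4]} hit by 3; {[4,5],[2,6]} hit by 5; {[6,7]} hit by 7; {[12,14],[14,15]} hit by 14; {[19,20],[14,21]} hit by 20; {[25,27],[27,28]} hit by 27.
Points: 3, 5, 7, 14, 20, 27 (6 total).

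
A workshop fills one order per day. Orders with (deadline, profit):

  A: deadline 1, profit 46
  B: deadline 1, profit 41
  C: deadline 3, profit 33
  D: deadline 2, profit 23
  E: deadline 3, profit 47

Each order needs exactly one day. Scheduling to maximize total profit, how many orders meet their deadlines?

3

By profit: E(d3,47), A(d1,46), B(d1,41), C(d3,33), D(d2,23)
E→slot 3; A→slot 1; B skipped; C→slot 2; D skipped.
3 of 5 scheduled.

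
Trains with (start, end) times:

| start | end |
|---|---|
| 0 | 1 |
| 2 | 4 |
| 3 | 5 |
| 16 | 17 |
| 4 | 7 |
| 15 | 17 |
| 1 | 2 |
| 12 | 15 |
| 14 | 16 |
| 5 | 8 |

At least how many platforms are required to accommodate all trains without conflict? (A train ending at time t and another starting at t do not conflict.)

Count concurrent intervals with a sweep; the peak is the room count.
starts: [0, 1, 2, 3, 4, 5, 12, 14, 15, 16]
ends:   [1, 2, 4, 5, 7, 8, 15, 16, 17, 17]
s0→1 e1→0 s1→1 e2→0 s2→1 s3→2  — peak 2.

2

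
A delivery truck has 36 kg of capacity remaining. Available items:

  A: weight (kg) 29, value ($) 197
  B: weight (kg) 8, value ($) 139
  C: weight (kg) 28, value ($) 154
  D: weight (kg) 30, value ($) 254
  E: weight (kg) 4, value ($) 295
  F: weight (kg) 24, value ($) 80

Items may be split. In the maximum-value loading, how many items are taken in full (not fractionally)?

Greedy by value/weight ratio, highest first.
Ratios (sorted): E 73.75, B 17.38, D 8.47, A 6.79, C 5.50, F 3.33
take E (4 @ 295); take B (8 @ 139); take 24/30 of D → 203.20. Capacity used 36/36.
2 item(s) taken whole; one partial (take 24/30 of D).

2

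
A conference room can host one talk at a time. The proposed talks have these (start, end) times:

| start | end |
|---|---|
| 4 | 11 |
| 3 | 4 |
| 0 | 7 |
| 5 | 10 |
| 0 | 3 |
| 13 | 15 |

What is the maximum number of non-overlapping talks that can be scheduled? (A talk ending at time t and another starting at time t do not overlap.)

4

Sort by end time and greedily take each interval whose start is ≥ the last chosen end.
Sorted by end: (0,3)  (3,4)  (0,7)  (5,10)  (4,11)  (13,15)
take (0,3); take (3,4); take (5,10); take (13,15).
Selected 4 talks.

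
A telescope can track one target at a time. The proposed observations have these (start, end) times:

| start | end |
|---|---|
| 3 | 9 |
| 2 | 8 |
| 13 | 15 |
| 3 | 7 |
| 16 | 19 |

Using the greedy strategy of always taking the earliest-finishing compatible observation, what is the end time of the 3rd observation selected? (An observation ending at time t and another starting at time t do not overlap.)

19

Order by finish time; keep every interval that doesn't clash with the previous kept one.
By end time: (3,7), (2,8), (3,9), (13,15), (16,19).
Pick (3,7); next start ≥ 7 → (13,15); next start ≥ 15 → (16,19).
Selected: (3,7) (13,15) (16,19)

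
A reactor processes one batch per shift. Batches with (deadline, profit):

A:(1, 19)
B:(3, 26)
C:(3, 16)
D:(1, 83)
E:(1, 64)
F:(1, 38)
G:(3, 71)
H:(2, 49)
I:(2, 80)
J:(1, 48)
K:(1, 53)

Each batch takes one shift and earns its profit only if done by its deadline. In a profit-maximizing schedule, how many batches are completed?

3

Take jobs in profit order; each goes to the latest open slot no later than its deadline.
By profit: D(d1,83), I(d2,80), G(d3,71), E(d1,64), K(d1,53), H(d2,49), J(d1,48), F(d1,38), B(d3,26), A(d1,19), C(d3,16)
D→slot 1; I→slot 2; G→slot 3; E skipped; K skipped; H skipped; J skipped; F skipped; B skipped; A skipped; C skipped.
3 of 11 scheduled.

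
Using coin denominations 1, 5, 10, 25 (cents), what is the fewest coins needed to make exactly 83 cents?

83 − 3×25→8 − 1×5→3 − 3×1→0
Total coins = 3 + 1 + 3 = 7

7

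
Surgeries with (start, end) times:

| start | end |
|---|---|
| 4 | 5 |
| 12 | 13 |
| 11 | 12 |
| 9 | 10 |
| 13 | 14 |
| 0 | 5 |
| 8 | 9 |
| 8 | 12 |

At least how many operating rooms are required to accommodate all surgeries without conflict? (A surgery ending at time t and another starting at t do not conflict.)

Events (time:±→running): 0:+→1 4:+→2 … peak 2.

2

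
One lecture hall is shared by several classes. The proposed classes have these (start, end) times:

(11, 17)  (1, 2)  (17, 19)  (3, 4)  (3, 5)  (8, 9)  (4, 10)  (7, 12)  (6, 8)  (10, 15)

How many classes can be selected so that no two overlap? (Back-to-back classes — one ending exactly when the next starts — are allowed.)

Sort by end time and greedily take each interval whose start is ≥ the last chosen end.
Sorted by end: (1,2)  (3,4)  (3,5)  (6,8)  (8,9)  (4,10)  (7,12)  (10,15)  (11,17)  (17,19)
take (1,2); take (3,4); skip (3,5); take (6,8); take (8,9); take (10,15); skip (11,17); take (17,19).
Selected 6 classes.

6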